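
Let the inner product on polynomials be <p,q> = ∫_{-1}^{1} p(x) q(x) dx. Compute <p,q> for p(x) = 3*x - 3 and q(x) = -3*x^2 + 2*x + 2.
<p,q> = -2

Expand the product: p(x)·q(x) = -9*x^3 + 15*x^2 - 6.
∫_{-1}^{1} of each monomial x^k gives [2/(k+1) if k even, 0 if k odd]. Integrating term-by-term (or equivalently evaluating the antiderivative F(x) = -9*x^4/4 + 5*x^3 - 6*x at the endpoints):
  F(1) − F(−1) = -13/4 − (-5/4) = -2.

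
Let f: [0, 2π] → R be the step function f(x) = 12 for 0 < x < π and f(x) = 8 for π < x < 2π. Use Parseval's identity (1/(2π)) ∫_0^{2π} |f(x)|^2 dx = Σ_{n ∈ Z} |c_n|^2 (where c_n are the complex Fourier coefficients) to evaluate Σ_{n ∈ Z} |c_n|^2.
Σ |c_n|^2 = 104

Parseval equates the L^2 energy of f (normalised by 1/(2π)) with the ℓ^2 sum of its Fourier coefficients: (1/(2π)) ∫_0^{2π} |f|^2 = Σ |c_n|^2.
Compute the left side: (1/(2π)) [∫_0^π 12^2 dx + ∫_π^{2π} 8^2 dx] = (1/(2π)) · (144π + 64π) = (144 + 64)/2 = 104.
So Σ_{n ∈ Z} |c_n|^2 = 104.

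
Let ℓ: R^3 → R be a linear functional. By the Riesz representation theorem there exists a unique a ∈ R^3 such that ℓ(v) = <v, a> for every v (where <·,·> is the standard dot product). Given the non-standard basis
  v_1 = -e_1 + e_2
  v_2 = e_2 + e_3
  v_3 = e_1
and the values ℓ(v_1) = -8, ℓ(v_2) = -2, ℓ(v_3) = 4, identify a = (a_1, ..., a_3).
a = (4, -4, 2)

Write a = (a_1, ..., a_3) in the standard basis. For each basis vector v_i, ℓ(v_i) = <v_i, a> is a linear equation in the a_j's. Collect the n equations into a matrix system V a = ℓ, where row i of V is v_i (expressed in the standard basis). Since V is invertible (lower-triangular with 1s on the diagonal, up to permutation), solve by back-substitution:
  V =
[[-1, 1, 0],
 [0, 1, 1],
 [1, 0, 0]]
  V a = (-8, -2, 4)
Solving gives a = (4, -4, 2).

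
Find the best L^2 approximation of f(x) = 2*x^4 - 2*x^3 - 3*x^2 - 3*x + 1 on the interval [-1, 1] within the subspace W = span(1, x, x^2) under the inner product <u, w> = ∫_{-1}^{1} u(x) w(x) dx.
g(x) = -9*x^2/7 - 21*x/5 + 29/35

The best approximation g ∈ W is the orthogonal projection of f onto W. Writing g = a_0 + a_1 x + a_2 x^2, the coefficients solve the normal equations G · a = b where
  G_{ij} = <φ_i, φ_j> and b_i = <f, φ_i>, with φ_0 = 1, φ_1 = x, φ_2 = x^2.
G =
  [2, 0, 2/3]
  [0, 2/3, 0]
  [2/3, 0, 2/5],
b = (4/5, -14/5, 4/105).
Solving gives a_0 = 29/35, a_1 = -21/5, a_2 = -9/7, so
  g(x) = -9*x^2/7 - 21*x/5 + 29/35.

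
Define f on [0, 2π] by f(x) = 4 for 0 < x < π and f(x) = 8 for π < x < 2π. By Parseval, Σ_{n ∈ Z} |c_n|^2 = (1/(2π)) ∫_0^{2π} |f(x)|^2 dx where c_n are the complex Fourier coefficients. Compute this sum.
Σ |c_n|^2 = 40

Parseval equates the L^2 energy of f (normalised by 1/(2π)) with the ℓ^2 sum of its Fourier coefficients: (1/(2π)) ∫_0^{2π} |f|^2 = Σ |c_n|^2.
Compute the left side: (1/(2π)) [∫_0^π 4^2 dx + ∫_π^{2π} 8^2 dx] = (1/(2π)) · (16π + 64π) = (16 + 64)/2 = 40.
So Σ_{n ∈ Z} |c_n|^2 = 40.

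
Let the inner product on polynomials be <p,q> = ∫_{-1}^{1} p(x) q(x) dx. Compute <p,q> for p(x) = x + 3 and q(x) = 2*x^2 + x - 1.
<p,q> = -4/3

Expand the product: p(x)·q(x) = 2*x^3 + 7*x^2 + 2*x - 3.
∫_{-1}^{1} of each monomial x^k gives [2/(k+1) if k even, 0 if k odd]. Integrating term-by-term (or equivalently evaluating the antiderivative F(x) = x^4/2 + 7*x^3/3 + x^2 - 3*x at the endpoints):
  F(1) − F(−1) = 5/6 − (13/6) = -4/3.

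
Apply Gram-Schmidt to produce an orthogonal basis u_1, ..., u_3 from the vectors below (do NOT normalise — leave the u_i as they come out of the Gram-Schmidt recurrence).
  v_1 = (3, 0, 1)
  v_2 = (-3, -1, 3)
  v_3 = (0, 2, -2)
Orthogonal basis:
  u_1 = (3, 0, 1)
  u_2 = (-6/5, -1, 18/5)
  u_3 = (-9/77, 108/77, 27/77)

Apply the Gram-Schmidt recurrence
  u_1 = v_1
  u_i = v_i − Σ_{j<i} ((v_i · u_j) / (u_j · u_j)) · u_j.

Step by step this gives:
  u_1 = (3, 0, 1)
  u_2 = (-6/5, -1, 18/5)
  u_3 = (-9/77, 108/77, 27/77)

Orthogonality check:
  u_2 · u_1 = 0 (should be 0)
  u_3 · u_1 = 0 (should be 0)
  u_3 · u_2 = 0 (should be 0)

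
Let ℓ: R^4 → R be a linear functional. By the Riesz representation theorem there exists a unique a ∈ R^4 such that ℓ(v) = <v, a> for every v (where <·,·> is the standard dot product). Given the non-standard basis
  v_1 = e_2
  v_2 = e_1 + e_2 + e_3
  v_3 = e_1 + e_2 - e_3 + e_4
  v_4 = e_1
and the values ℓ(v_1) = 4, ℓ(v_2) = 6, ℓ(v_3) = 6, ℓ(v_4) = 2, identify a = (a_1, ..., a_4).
a = (2, 4, 0, 0)

Write a = (a_1, ..., a_4) in the standard basis. For each basis vector v_i, ℓ(v_i) = <v_i, a> is a linear equation in the a_j's. Collect the n equations into a matrix system V a = ℓ, where row i of V is v_i (expressed in the standard basis). Since V is invertible (lower-triangular with 1s on the diagonal, up to permutation), solve by back-substitution:
  V =
[[0, 1, 0, 0],
 [1, 1, 1, 0],
 [1, 1, -1, 1],
 [1, 0, 0, 0]]
  V a = (4, 6, 6, 2)
Solving gives a = (2, 4, 0, 0).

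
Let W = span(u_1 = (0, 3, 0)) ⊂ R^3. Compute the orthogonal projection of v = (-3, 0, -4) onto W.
proj_W(v) = (0, 0, 0)

Set up U = [u_1 | ... | u_1] ∈ R^(3×1). The projector onto W = col(U) is P = U (U^T U)^(-1) U^T.
Compute U^T U =
  [9],
and U^T v = (0).
Solve U^T U · c = U^T v for the coefficients: c = (0). The projection is proj_W(v) = U c.
Check: (v - proj_W(v)) · u_1 = 0  (should be 0).
Result: proj_W(v) = (0, 0, 0).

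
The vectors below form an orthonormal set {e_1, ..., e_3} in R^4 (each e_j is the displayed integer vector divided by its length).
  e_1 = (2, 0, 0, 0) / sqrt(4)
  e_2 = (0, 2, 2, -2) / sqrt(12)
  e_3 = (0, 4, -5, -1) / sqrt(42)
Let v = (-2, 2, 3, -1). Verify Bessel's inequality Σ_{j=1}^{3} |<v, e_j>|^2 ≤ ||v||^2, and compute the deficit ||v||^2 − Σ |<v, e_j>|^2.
Σ |<v, e_j>|^2 = 118/7; ||v||^2 = 18; deficit = 8/7

Write each e_j = u_j / sqrt(<u_j, u_j>) where u_j is the displayed integer vector. Then <v, e_j> = <v, u_j> / sqrt(<u_j, u_j>), so |<v, e_j>|^2 = <v, u_j>^2 / <u_j, u_j>.
Coefficients: <v, e_1> = -4/sqrt(4), <v, e_2> = 12/sqrt(12), <v, e_3> = -6/sqrt(42).
Square and sum: Σ |<v, e_j>|^2 = 118/7.
Compute ||v||^2 = v·v = 18.
Deficit = 18 − 118/7 = 8/7 ≥ 0, confirming Bessel's inequality. (The deficit equals ||v − Σ <v,e_j> e_j||^2, the squared distance from v to span{e_j}.)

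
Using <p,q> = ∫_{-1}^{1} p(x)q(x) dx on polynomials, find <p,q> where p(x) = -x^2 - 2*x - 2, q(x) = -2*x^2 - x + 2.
<p,q> = -68/15

Expand the product: p(x)·q(x) = 2*x^4 + 5*x^3 + 4*x^2 - 2*x - 4.
∫_{-1}^{1} of each monomial x^k gives [2/(k+1) if k even, 0 if k odd]. Integrating term-by-term (or equivalently evaluating the antiderivative F(x) = 2*x^5/5 + 5*x^4/4 + 4*x^3/3 - x^2 - 4*x at the endpoints):
  F(1) − F(−1) = -121/60 − (151/60) = -68/15.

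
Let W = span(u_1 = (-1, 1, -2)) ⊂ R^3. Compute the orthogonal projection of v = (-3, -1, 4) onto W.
proj_W(v) = (1, -1, 2)

Set up U = [u_1 | ... | u_1] ∈ R^(3×1). The projector onto W = col(U) is P = U (U^T U)^(-1) U^T.
Compute U^T U =
  [6],
and U^T v = (-6).
Solve U^T U · c = U^T v for the coefficients: c = (-1). The projection is proj_W(v) = U c.
Check: (v - proj_W(v)) · u_1 = 0  (should be 0).
Result: proj_W(v) = (1, -1, 2).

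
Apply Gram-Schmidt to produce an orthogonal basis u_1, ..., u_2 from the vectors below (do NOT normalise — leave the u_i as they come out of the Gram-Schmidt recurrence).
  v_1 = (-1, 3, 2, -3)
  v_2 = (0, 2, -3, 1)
Orthogonal basis:
  u_1 = (-1, 3, 2, -3)
  u_2 = (-3/23, 55/23, -63/23, 14/23)

Apply the Gram-Schmidt recurrence
  u_1 = v_1
  u_i = v_i − Σ_{j<i} ((v_i · u_j) / (u_j · u_j)) · u_j.

Step by step this gives:
  u_1 = (-1, 3, 2, -3)
  u_2 = (-3/23, 55/23, -63/23, 14/23)

Orthogonality check:
  u_2 · u_1 = 0 (should be 0)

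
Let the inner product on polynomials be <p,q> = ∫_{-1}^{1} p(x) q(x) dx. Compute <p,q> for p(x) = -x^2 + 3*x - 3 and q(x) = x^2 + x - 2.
<p,q> = 194/15

Expand the product: p(x)·q(x) = -x^4 + 2*x^3 + 2*x^2 - 9*x + 6.
∫_{-1}^{1} of each monomial x^k gives [2/(k+1) if k even, 0 if k odd]. Integrating term-by-term (or equivalently evaluating the antiderivative F(x) = -x^5/5 + x^4/2 + 2*x^3/3 - 9*x^2/2 + 6*x at the endpoints):
  F(1) − F(−1) = 37/15 − (-157/15) = 194/15.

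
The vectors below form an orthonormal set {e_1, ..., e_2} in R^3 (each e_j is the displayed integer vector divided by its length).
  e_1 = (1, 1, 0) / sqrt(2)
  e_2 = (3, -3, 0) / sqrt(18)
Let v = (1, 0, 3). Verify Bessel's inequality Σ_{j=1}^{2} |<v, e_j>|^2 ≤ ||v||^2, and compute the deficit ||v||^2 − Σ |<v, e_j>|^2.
Σ |<v, e_j>|^2 = 1; ||v||^2 = 10; deficit = 9

Write each e_j = u_j / sqrt(<u_j, u_j>) where u_j is the displayed integer vector. Then <v, e_j> = <v, u_j> / sqrt(<u_j, u_j>), so |<v, e_j>|^2 = <v, u_j>^2 / <u_j, u_j>.
Coefficients: <v, e_1> = 1/sqrt(2), <v, e_2> = 3/sqrt(18).
Square and sum: Σ |<v, e_j>|^2 = 1.
Compute ||v||^2 = v·v = 10.
Deficit = 10 − 1 = 9 ≥ 0, confirming Bessel's inequality. (The deficit equals ||v − Σ <v,e_j> e_j||^2, the squared distance from v to span{e_j}.)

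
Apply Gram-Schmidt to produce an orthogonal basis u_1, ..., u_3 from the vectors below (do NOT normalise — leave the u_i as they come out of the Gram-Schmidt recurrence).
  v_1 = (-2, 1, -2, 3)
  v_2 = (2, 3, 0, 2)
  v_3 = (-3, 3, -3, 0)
Orthogonal basis:
  u_1 = (-2, 1, -2, 3)
  u_2 = (23/9, 49/18, 5/9, 7/6)
  u_3 = (-321/281, 666/281, -363/281, -678/281)

Apply the Gram-Schmidt recurrence
  u_1 = v_1
  u_i = v_i − Σ_{j<i} ((v_i · u_j) / (u_j · u_j)) · u_j.

Step by step this gives:
  u_1 = (-2, 1, -2, 3)
  u_2 = (23/9, 49/18, 5/9, 7/6)
  u_3 = (-321/281, 666/281, -363/281, -678/281)

Orthogonality check:
  u_2 · u_1 = 0 (should be 0)
  u_3 · u_1 = 0 (should be 0)
  u_3 · u_2 = 0 (should be 0)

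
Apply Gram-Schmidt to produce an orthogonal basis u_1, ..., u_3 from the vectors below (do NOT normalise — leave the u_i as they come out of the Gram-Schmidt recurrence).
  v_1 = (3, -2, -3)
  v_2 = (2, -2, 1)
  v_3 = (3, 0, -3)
Orthogonal basis:
  u_1 = (3, -2, -3)
  u_2 = (23/22, -15/11, 43/22)
  u_3 = (144/149, 162/149, 36/149)

Apply the Gram-Schmidt recurrence
  u_1 = v_1
  u_i = v_i − Σ_{j<i} ((v_i · u_j) / (u_j · u_j)) · u_j.

Step by step this gives:
  u_1 = (3, -2, -3)
  u_2 = (23/22, -15/11, 43/22)
  u_3 = (144/149, 162/149, 36/149)

Orthogonality check:
  u_2 · u_1 = 0 (should be 0)
  u_3 · u_1 = 0 (should be 0)
  u_3 · u_2 = 0 (should be 0)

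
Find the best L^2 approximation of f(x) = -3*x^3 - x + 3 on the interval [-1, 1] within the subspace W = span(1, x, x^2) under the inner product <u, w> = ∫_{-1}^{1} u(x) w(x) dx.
g(x) = 3 - 14*x/5

The best approximation g ∈ W is the orthogonal projection of f onto W. Writing g = a_0 + a_1 x + a_2 x^2, the coefficients solve the normal equations G · a = b where
  G_{ij} = <φ_i, φ_j> and b_i = <f, φ_i>, with φ_0 = 1, φ_1 = x, φ_2 = x^2.
G =
  [2, 0, 2/3]
  [0, 2/3, 0]
  [2/3, 0, 2/5],
b = (6, -28/15, 2).
Solving gives a_0 = 3, a_1 = -14/5, a_2 = 0, so
  g(x) = 3 - 14*x/5.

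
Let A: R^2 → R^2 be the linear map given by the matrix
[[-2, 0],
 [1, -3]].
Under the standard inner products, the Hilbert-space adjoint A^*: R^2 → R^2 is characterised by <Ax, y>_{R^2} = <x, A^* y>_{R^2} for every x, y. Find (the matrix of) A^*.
A^* = A^T =
[[-2, 1],
 [0, -3]]

For real matrices with standard dot products, the defining identity <Ax, y> = <x, A^* y> gives (Ax)^T y = x^T (A^*) y, i.e. x^T A^T y = x^T (A^*) y. Since this holds for all x, y, we must have A^* = A^T. Therefore
A^* =
[[-2, 1],
 [0, -3]].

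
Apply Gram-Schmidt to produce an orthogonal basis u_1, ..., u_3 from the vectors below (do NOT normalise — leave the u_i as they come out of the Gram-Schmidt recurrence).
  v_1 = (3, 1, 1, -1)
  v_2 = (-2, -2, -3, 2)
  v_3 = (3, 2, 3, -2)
Orthogonal basis:
  u_1 = (3, 1, 1, -1)
  u_2 = (5/4, -11/12, -23/12, 11/12)
  u_3 = (2/83, -7/83, 8/83, 7/83)

Apply the Gram-Schmidt recurrence
  u_1 = v_1
  u_i = v_i − Σ_{j<i} ((v_i · u_j) / (u_j · u_j)) · u_j.

Step by step this gives:
  u_1 = (3, 1, 1, -1)
  u_2 = (5/4, -11/12, -23/12, 11/12)
  u_3 = (2/83, -7/83, 8/83, 7/83)

Orthogonality check:
  u_2 · u_1 = 0 (should be 0)
  u_3 · u_1 = 0 (should be 0)
  u_3 · u_2 = 0 (should be 0)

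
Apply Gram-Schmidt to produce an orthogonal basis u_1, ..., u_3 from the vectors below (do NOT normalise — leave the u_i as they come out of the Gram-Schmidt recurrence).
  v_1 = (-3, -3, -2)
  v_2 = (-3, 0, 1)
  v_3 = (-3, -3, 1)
Orthogonal basis:
  u_1 = (-3, -3, -2)
  u_2 = (-45/22, 21/22, 18/11)
  u_3 = (9/19, -27/19, 27/19)

Apply the Gram-Schmidt recurrence
  u_1 = v_1
  u_i = v_i − Σ_{j<i} ((v_i · u_j) / (u_j · u_j)) · u_j.

Step by step this gives:
  u_1 = (-3, -3, -2)
  u_2 = (-45/22, 21/22, 18/11)
  u_3 = (9/19, -27/19, 27/19)

Orthogonality check:
  u_2 · u_1 = 0 (should be 0)
  u_3 · u_1 = 0 (should be 0)
  u_3 · u_2 = 0 (should be 0)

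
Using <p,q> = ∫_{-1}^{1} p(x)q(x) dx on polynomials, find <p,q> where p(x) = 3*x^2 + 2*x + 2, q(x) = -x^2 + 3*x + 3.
<p,q> = 292/15

Expand the product: p(x)·q(x) = -3*x^4 + 7*x^3 + 13*x^2 + 12*x + 6.
∫_{-1}^{1} of each monomial x^k gives [2/(k+1) if k even, 0 if k odd]. Integrating term-by-term (or equivalently evaluating the antiderivative F(x) = -3*x^5/5 + 7*x^4/4 + 13*x^3/3 + 6*x^2 + 6*x at the endpoints):
  F(1) − F(−1) = 1049/60 − (-119/60) = 292/15.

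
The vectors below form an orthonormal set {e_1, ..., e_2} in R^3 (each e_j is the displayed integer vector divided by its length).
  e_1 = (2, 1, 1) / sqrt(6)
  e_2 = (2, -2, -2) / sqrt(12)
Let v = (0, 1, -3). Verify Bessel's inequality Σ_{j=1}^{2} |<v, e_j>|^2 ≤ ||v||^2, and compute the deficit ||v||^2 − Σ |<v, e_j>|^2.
Σ |<v, e_j>|^2 = 2; ||v||^2 = 10; deficit = 8

Write each e_j = u_j / sqrt(<u_j, u_j>) where u_j is the displayed integer vector. Then <v, e_j> = <v, u_j> / sqrt(<u_j, u_j>), so |<v, e_j>|^2 = <v, u_j>^2 / <u_j, u_j>.
Coefficients: <v, e_1> = -2/sqrt(6), <v, e_2> = 4/sqrt(12).
Square and sum: Σ |<v, e_j>|^2 = 2.
Compute ||v||^2 = v·v = 10.
Deficit = 10 − 2 = 8 ≥ 0, confirming Bessel's inequality. (The deficit equals ||v − Σ <v,e_j> e_j||^2, the squared distance from v to span{e_j}.)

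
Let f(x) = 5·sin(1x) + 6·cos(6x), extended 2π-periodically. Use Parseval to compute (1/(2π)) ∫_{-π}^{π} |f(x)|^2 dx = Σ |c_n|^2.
Σ |c_n|^2 = 61/2

Expand |f|^2 and use orthogonality of {sin(nx), cos(mx)} on [-π, π]:
  ∫_{-π}^{π} sin(nx)^2 dx = π, ∫ cos(mx)^2 dx = π, and cross terms integrate to 0.
So ∫_{-π}^{π} f(x)^2 dx = 5^2 · π + 6^2 · π = (25 + 36)π.
Divide by 2π: (25 + 36)/2 = 61/2.
By Parseval, this equals Σ |c_n|^2.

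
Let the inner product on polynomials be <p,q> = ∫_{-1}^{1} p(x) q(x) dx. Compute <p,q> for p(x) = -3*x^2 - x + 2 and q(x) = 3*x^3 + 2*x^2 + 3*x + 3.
<p,q> = 46/15

Expand the product: p(x)·q(x) = -9*x^5 - 9*x^4 - 5*x^3 - 8*x^2 + 3*x + 6.
∫_{-1}^{1} of each monomial x^k gives [2/(k+1) if k even, 0 if k odd]. Integrating term-by-term (or equivalently evaluating the antiderivative F(x) = -3*x^6/2 - 9*x^5/5 - 5*x^4/4 - 8*x^3/3 + 3*x^2/2 + 6*x at the endpoints):
  F(1) − F(−1) = 17/60 − (-167/60) = 46/15.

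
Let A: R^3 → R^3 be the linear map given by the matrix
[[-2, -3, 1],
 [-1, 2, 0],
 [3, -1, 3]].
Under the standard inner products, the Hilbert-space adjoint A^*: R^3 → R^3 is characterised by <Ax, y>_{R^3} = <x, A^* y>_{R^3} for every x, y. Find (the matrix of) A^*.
A^* = A^T =
[[-2, -1, 3],
 [-3, 2, -1],
 [1, 0, 3]]

For real matrices with standard dot products, the defining identity <Ax, y> = <x, A^* y> gives (Ax)^T y = x^T (A^*) y, i.e. x^T A^T y = x^T (A^*) y. Since this holds for all x, y, we must have A^* = A^T. Therefore
A^* =
[[-2, -1, 3],
 [-3, 2, -1],
 [1, 0, 3]].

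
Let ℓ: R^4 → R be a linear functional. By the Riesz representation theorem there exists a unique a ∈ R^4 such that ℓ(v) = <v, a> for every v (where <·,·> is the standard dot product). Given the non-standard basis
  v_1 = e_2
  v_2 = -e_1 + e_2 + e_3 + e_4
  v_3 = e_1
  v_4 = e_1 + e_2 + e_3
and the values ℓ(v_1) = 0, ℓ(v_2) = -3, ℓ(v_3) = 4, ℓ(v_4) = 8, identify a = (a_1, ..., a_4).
a = (4, 0, 4, -3)

Write a = (a_1, ..., a_4) in the standard basis. For each basis vector v_i, ℓ(v_i) = <v_i, a> is a linear equation in the a_j's. Collect the n equations into a matrix system V a = ℓ, where row i of V is v_i (expressed in the standard basis). Since V is invertible (lower-triangular with 1s on the diagonal, up to permutation), solve by back-substitution:
  V =
[[0, 1, 0, 0],
 [-1, 1, 1, 1],
 [1, 0, 0, 0],
 [1, 1, 1, 0]]
  V a = (0, -3, 4, 8)
Solving gives a = (4, 0, 4, -3).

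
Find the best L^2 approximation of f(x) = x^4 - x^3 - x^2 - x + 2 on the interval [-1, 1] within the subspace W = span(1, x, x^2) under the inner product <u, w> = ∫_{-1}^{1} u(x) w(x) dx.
g(x) = -x^2/7 - 8*x/5 + 67/35

The best approximation g ∈ W is the orthogonal projection of f onto W. Writing g = a_0 + a_1 x + a_2 x^2, the coefficients solve the normal equations G · a = b where
  G_{ij} = <φ_i, φ_j> and b_i = <f, φ_i>, with φ_0 = 1, φ_1 = x, φ_2 = x^2.
G =
  [2, 0, 2/3]
  [0, 2/3, 0]
  [2/3, 0, 2/5],
b = (56/15, -16/15, 128/105).
Solving gives a_0 = 67/35, a_1 = -8/5, a_2 = -1/7, so
  g(x) = -x^2/7 - 8*x/5 + 67/35.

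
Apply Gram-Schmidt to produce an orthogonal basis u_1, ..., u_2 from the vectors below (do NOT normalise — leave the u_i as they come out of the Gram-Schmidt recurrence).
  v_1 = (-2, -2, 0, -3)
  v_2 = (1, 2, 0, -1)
Orthogonal basis:
  u_1 = (-2, -2, 0, -3)
  u_2 = (11/17, 28/17, 0, -26/17)

Apply the Gram-Schmidt recurrence
  u_1 = v_1
  u_i = v_i − Σ_{j<i} ((v_i · u_j) / (u_j · u_j)) · u_j.

Step by step this gives:
  u_1 = (-2, -2, 0, -3)
  u_2 = (11/17, 28/17, 0, -26/17)

Orthogonality check:
  u_2 · u_1 = 0 (should be 0)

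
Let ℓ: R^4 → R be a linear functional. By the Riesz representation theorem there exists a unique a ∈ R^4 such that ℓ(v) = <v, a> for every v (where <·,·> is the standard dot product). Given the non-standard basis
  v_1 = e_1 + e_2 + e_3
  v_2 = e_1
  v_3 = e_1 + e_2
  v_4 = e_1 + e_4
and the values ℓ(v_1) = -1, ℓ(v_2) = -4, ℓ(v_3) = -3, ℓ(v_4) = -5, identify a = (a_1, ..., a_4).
a = (-4, 1, 2, -1)

Write a = (a_1, ..., a_4) in the standard basis. For each basis vector v_i, ℓ(v_i) = <v_i, a> is a linear equation in the a_j's. Collect the n equations into a matrix system V a = ℓ, where row i of V is v_i (expressed in the standard basis). Since V is invertible (lower-triangular with 1s on the diagonal, up to permutation), solve by back-substitution:
  V =
[[1, 1, 1, 0],
 [1, 0, 0, 0],
 [1, 1, 0, 0],
 [1, 0, 0, 1]]
  V a = (-1, -4, -3, -5)
Solving gives a = (-4, 1, 2, -1).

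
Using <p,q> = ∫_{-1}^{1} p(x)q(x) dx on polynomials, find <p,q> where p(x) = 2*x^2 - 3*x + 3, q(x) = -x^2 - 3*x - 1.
<p,q> = -62/15

Expand the product: p(x)·q(x) = -2*x^4 - 3*x^3 + 4*x^2 - 6*x - 3.
∫_{-1}^{1} of each monomial x^k gives [2/(k+1) if k even, 0 if k odd]. Integrating term-by-term (or equivalently evaluating the antiderivative F(x) = -2*x^5/5 - 3*x^4/4 + 4*x^3/3 - 3*x^2 - 3*x at the endpoints):
  F(1) − F(−1) = -349/60 − (-101/60) = -62/15.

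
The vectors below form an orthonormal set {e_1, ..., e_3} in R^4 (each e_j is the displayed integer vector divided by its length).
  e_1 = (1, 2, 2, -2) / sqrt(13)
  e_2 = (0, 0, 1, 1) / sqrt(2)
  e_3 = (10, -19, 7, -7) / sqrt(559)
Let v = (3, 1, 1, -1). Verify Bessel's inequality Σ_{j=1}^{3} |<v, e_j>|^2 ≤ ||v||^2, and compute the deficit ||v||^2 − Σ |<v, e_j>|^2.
Σ |<v, e_j>|^2 = 316/43; ||v||^2 = 12; deficit = 200/43

Write each e_j = u_j / sqrt(<u_j, u_j>) where u_j is the displayed integer vector. Then <v, e_j> = <v, u_j> / sqrt(<u_j, u_j>), so |<v, e_j>|^2 = <v, u_j>^2 / <u_j, u_j>.
Coefficients: <v, e_1> = 9/sqrt(13), <v, e_2> = 0/sqrt(2), <v, e_3> = 25/sqrt(559).
Square and sum: Σ |<v, e_j>|^2 = 316/43.
Compute ||v||^2 = v·v = 12.
Deficit = 12 − 316/43 = 200/43 ≥ 0, confirming Bessel's inequality. (The deficit equals ||v − Σ <v,e_j> e_j||^2, the squared distance from v to span{e_j}.)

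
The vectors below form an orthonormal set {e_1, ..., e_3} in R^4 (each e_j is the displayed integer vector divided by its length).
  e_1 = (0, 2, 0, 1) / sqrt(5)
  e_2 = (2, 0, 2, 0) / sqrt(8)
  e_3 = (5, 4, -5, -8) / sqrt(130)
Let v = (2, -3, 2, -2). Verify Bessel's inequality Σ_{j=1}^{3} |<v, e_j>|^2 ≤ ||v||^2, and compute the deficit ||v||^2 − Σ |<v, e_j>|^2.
Σ |<v, e_j>|^2 = 272/13; ||v||^2 = 21; deficit = 1/13

Write each e_j = u_j / sqrt(<u_j, u_j>) where u_j is the displayed integer vector. Then <v, e_j> = <v, u_j> / sqrt(<u_j, u_j>), so |<v, e_j>|^2 = <v, u_j>^2 / <u_j, u_j>.
Coefficients: <v, e_1> = -8/sqrt(5), <v, e_2> = 8/sqrt(8), <v, e_3> = 4/sqrt(130).
Square and sum: Σ |<v, e_j>|^2 = 272/13.
Compute ||v||^2 = v·v = 21.
Deficit = 21 − 272/13 = 1/13 ≥ 0, confirming Bessel's inequality. (The deficit equals ||v − Σ <v,e_j> e_j||^2, the squared distance from v to span{e_j}.)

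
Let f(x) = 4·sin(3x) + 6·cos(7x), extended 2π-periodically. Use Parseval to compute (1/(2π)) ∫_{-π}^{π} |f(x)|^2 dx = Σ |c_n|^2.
Σ |c_n|^2 = 26

Expand |f|^2 and use orthogonality of {sin(nx), cos(mx)} on [-π, π]:
  ∫_{-π}^{π} sin(nx)^2 dx = π, ∫ cos(mx)^2 dx = π, and cross terms integrate to 0.
So ∫_{-π}^{π} f(x)^2 dx = 4^2 · π + 6^2 · π = (16 + 36)π.
Divide by 2π: (16 + 36)/2 = 26.
By Parseval, this equals Σ |c_n|^2.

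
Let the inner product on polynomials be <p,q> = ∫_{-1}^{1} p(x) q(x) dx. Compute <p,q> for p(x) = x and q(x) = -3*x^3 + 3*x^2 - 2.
<p,q> = -6/5

Expand the product: p(x)·q(x) = -3*x^4 + 3*x^3 - 2*x.
∫_{-1}^{1} of each monomial x^k gives [2/(k+1) if k even, 0 if k odd]. Integrating term-by-term (or equivalently evaluating the antiderivative F(x) = -3*x^5/5 + 3*x^4/4 - x^2 at the endpoints):
  F(1) − F(−1) = -17/20 − (7/20) = -6/5.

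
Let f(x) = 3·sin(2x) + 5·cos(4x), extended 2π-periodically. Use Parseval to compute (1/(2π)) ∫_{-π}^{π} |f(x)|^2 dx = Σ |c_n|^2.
Σ |c_n|^2 = 17

Expand |f|^2 and use orthogonality of {sin(nx), cos(mx)} on [-π, π]:
  ∫_{-π}^{π} sin(nx)^2 dx = π, ∫ cos(mx)^2 dx = π, and cross terms integrate to 0.
So ∫_{-π}^{π} f(x)^2 dx = 3^2 · π + 5^2 · π = (9 + 25)π.
Divide by 2π: (9 + 25)/2 = 17.
By Parseval, this equals Σ |c_n|^2.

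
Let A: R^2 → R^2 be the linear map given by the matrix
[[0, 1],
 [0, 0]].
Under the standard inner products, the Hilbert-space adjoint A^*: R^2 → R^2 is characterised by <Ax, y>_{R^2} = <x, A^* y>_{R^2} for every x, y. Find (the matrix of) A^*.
A^* = A^T =
[[0, 0],
 [1, 0]]

For real matrices with standard dot products, the defining identity <Ax, y> = <x, A^* y> gives (Ax)^T y = x^T (A^*) y, i.e. x^T A^T y = x^T (A^*) y. Since this holds for all x, y, we must have A^* = A^T. Therefore
A^* =
[[0, 0],
 [1, 0]].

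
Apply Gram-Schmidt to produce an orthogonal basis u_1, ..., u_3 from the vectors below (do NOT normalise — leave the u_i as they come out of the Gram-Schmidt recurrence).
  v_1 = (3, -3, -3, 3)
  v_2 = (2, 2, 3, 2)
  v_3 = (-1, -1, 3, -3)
Orthogonal basis:
  u_1 = (3, -3, -3, 3)
  u_2 = (9/4, 7/4, 11/4, 9/4)
  u_3 = (64/83, -190/83, 152/83, -102/83)

Apply the Gram-Schmidt recurrence
  u_1 = v_1
  u_i = v_i − Σ_{j<i} ((v_i · u_j) / (u_j · u_j)) · u_j.

Step by step this gives:
  u_1 = (3, -3, -3, 3)
  u_2 = (9/4, 7/4, 11/4, 9/4)
  u_3 = (64/83, -190/83, 152/83, -102/83)

Orthogonality check:
  u_2 · u_1 = 0 (should be 0)
  u_3 · u_1 = 0 (should be 0)
  u_3 · u_2 = 0 (should be 0)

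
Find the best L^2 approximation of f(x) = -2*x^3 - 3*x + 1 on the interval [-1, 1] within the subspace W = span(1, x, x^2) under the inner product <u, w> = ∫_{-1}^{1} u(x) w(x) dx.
g(x) = 1 - 21*x/5

The best approximation g ∈ W is the orthogonal projection of f onto W. Writing g = a_0 + a_1 x + a_2 x^2, the coefficients solve the normal equations G · a = b where
  G_{ij} = <φ_i, φ_j> and b_i = <f, φ_i>, with φ_0 = 1, φ_1 = x, φ_2 = x^2.
G =
  [2, 0, 2/3]
  [0, 2/3, 0]
  [2/3, 0, 2/5],
b = (2, -14/5, 2/3).
Solving gives a_0 = 1, a_1 = -21/5, a_2 = 0, so
  g(x) = 1 - 21*x/5.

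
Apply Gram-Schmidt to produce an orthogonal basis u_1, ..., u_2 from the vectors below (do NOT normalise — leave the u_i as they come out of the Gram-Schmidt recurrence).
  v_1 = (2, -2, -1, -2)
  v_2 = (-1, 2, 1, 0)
Orthogonal basis:
  u_1 = (2, -2, -1, -2)
  u_2 = (1/13, 12/13, 6/13, -14/13)

Apply the Gram-Schmidt recurrence
  u_1 = v_1
  u_i = v_i − Σ_{j<i} ((v_i · u_j) / (u_j · u_j)) · u_j.

Step by step this gives:
  u_1 = (2, -2, -1, -2)
  u_2 = (1/13, 12/13, 6/13, -14/13)

Orthogonality check:
  u_2 · u_1 = 0 (should be 0)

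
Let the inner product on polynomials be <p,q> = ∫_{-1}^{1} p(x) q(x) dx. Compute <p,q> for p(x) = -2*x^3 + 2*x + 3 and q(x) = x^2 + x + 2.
<p,q> = 218/15

Expand the product: p(x)·q(x) = -2*x^5 - 2*x^4 - 2*x^3 + 5*x^2 + 7*x + 6.
∫_{-1}^{1} of each monomial x^k gives [2/(k+1) if k even, 0 if k odd]. Integrating term-by-term (or equivalently evaluating the antiderivative F(x) = -x^6/3 - 2*x^5/5 - x^4/2 + 5*x^3/3 + 7*x^2/2 + 6*x at the endpoints):
  F(1) − F(−1) = 149/15 − (-23/5) = 218/15.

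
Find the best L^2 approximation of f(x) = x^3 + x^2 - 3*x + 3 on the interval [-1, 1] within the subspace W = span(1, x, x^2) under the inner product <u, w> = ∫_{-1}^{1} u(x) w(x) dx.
g(x) = x^2 - 12*x/5 + 3

The best approximation g ∈ W is the orthogonal projection of f onto W. Writing g = a_0 + a_1 x + a_2 x^2, the coefficients solve the normal equations G · a = b where
  G_{ij} = <φ_i, φ_j> and b_i = <f, φ_i>, with φ_0 = 1, φ_1 = x, φ_2 = x^2.
G =
  [2, 0, 2/3]
  [0, 2/3, 0]
  [2/3, 0, 2/5],
b = (20/3, -8/5, 12/5).
Solving gives a_0 = 3, a_1 = -12/5, a_2 = 1, so
  g(x) = x^2 - 12*x/5 + 3.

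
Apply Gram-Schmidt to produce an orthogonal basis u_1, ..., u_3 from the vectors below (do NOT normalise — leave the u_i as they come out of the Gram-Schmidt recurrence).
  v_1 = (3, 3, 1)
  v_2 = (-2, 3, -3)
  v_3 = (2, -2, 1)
Orthogonal basis:
  u_1 = (3, 3, 1)
  u_2 = (-2, 3, -3)
  u_3 = (138/209, -161/418, -345/418)

Apply the Gram-Schmidt recurrence
  u_1 = v_1
  u_i = v_i − Σ_{j<i} ((v_i · u_j) / (u_j · u_j)) · u_j.

Step by step this gives:
  u_1 = (3, 3, 1)
  u_2 = (-2, 3, -3)
  u_3 = (138/209, -161/418, -345/418)

Orthogonality check:
  u_2 · u_1 = 0 (should be 0)
  u_3 · u_1 = 0 (should be 0)
  u_3 · u_2 = 0 (should be 0)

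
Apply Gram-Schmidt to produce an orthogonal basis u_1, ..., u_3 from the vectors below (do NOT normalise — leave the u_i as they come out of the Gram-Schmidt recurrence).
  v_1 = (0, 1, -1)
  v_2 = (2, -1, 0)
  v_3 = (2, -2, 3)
Orthogonal basis:
  u_1 = (0, 1, -1)
  u_2 = (2, -1/2, -1/2)
  u_3 = (4/9, 8/9, 8/9)

Apply the Gram-Schmidt recurrence
  u_1 = v_1
  u_i = v_i − Σ_{j<i} ((v_i · u_j) / (u_j · u_j)) · u_j.

Step by step this gives:
  u_1 = (0, 1, -1)
  u_2 = (2, -1/2, -1/2)
  u_3 = (4/9, 8/9, 8/9)

Orthogonality check:
  u_2 · u_1 = 0 (should be 0)
  u_3 · u_1 = 0 (should be 0)
  u_3 · u_2 = 0 (should be 0)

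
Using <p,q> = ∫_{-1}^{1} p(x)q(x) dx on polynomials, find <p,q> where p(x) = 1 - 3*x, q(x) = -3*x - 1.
<p,q> = 4

Expand the product: p(x)·q(x) = 9*x^2 - 1.
∫_{-1}^{1} of each monomial x^k gives [2/(k+1) if k even, 0 if k odd]. Integrating term-by-term (or equivalently evaluating the antiderivative F(x) = 3*x^3 - x at the endpoints):
  F(1) − F(−1) = 2 − (-2) = 4.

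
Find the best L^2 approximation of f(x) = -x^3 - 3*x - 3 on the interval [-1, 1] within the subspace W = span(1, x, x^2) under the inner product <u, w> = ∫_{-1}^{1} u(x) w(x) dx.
g(x) = -18*x/5 - 3

The best approximation g ∈ W is the orthogonal projection of f onto W. Writing g = a_0 + a_1 x + a_2 x^2, the coefficients solve the normal equations G · a = b where
  G_{ij} = <φ_i, φ_j> and b_i = <f, φ_i>, with φ_0 = 1, φ_1 = x, φ_2 = x^2.
G =
  [2, 0, 2/3]
  [0, 2/3, 0]
  [2/3, 0, 2/5],
b = (-6, -12/5, -2).
Solving gives a_0 = -3, a_1 = -18/5, a_2 = 0, so
  g(x) = -18*x/5 - 3.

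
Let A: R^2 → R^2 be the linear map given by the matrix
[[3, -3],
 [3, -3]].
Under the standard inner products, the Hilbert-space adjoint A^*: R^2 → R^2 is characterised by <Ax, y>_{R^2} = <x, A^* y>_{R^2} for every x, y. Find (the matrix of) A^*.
A^* = A^T =
[[3, 3],
 [-3, -3]]

For real matrices with standard dot products, the defining identity <Ax, y> = <x, A^* y> gives (Ax)^T y = x^T (A^*) y, i.e. x^T A^T y = x^T (A^*) y. Since this holds for all x, y, we must have A^* = A^T. Therefore
A^* =
[[3, 3],
 [-3, -3]].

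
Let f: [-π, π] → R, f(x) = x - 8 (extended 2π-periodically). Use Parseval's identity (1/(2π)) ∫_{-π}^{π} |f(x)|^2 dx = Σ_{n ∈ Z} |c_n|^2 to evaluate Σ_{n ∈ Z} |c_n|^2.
Σ |c_n|^2 = π^2/3 + 64

Expand and integrate term by term over [-π, π]:
  ∫ (x)^2 dx = 1·(2π^3/3); ∫ 2·1·(-8)·x dx = 0 (odd integrand); ∫ (-8)^2 dx = 64·2π.
So (1/(2π)) ∫_{-π}^{π} (x - 8)^2 dx = 1π^2/3 + 64 = π^2/3 + 64.
Parseval ⇒ Σ |c_n|^2 = π^2/3 + 64.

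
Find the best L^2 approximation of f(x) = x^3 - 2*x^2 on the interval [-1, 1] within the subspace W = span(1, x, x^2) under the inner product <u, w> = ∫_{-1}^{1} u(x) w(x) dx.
g(x) = -2*x^2 + 3*x/5

The best approximation g ∈ W is the orthogonal projection of f onto W. Writing g = a_0 + a_1 x + a_2 x^2, the coefficients solve the normal equations G · a = b where
  G_{ij} = <φ_i, φ_j> and b_i = <f, φ_i>, with φ_0 = 1, φ_1 = x, φ_2 = x^2.
G =
  [2, 0, 2/3]
  [0, 2/3, 0]
  [2/3, 0, 2/5],
b = (-4/3, 2/5, -4/5).
Solving gives a_0 = 0, a_1 = 3/5, a_2 = -2, so
  g(x) = -2*x^2 + 3*x/5.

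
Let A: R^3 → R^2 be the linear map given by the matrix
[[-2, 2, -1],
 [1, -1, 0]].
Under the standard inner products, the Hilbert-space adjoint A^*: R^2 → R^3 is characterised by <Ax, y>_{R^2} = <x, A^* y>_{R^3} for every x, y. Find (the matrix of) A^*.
A^* = A^T =
[[-2, 1],
 [2, -1],
 [-1, 0]]

For real matrices with standard dot products, the defining identity <Ax, y> = <x, A^* y> gives (Ax)^T y = x^T (A^*) y, i.e. x^T A^T y = x^T (A^*) y. Since this holds for all x, y, we must have A^* = A^T. Therefore
A^* =
[[-2, 1],
 [2, -1],
 [-1, 0]].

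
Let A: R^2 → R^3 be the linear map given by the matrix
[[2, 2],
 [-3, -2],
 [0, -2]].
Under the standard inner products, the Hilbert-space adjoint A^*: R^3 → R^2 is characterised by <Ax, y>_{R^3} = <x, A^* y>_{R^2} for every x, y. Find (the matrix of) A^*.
A^* = A^T =
[[2, -3, 0],
 [2, -2, -2]]

For real matrices with standard dot products, the defining identity <Ax, y> = <x, A^* y> gives (Ax)^T y = x^T (A^*) y, i.e. x^T A^T y = x^T (A^*) y. Since this holds for all x, y, we must have A^* = A^T. Therefore
A^* =
[[2, -3, 0],
 [2, -2, -2]].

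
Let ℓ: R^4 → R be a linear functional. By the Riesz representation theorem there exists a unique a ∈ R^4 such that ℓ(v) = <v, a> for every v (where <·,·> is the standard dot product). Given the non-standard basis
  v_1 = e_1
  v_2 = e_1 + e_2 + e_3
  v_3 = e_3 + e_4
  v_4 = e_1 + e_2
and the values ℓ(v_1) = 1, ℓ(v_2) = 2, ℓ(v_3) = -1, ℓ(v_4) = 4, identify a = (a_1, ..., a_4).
a = (1, 3, -2, 1)

Write a = (a_1, ..., a_4) in the standard basis. For each basis vector v_i, ℓ(v_i) = <v_i, a> is a linear equation in the a_j's. Collect the n equations into a matrix system V a = ℓ, where row i of V is v_i (expressed in the standard basis). Since V is invertible (lower-triangular with 1s on the diagonal, up to permutation), solve by back-substitution:
  V =
[[1, 0, 0, 0],
 [1, 1, 1, 0],
 [0, 0, 1, 1],
 [1, 1, 0, 0]]
  V a = (1, 2, -1, 4)
Solving gives a = (1, 3, -2, 1).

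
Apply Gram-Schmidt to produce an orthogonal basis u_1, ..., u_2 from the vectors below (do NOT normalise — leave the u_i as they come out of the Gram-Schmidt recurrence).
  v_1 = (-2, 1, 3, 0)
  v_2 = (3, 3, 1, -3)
Orthogonal basis:
  u_1 = (-2, 1, 3, 0)
  u_2 = (3, 3, 1, -3)

Apply the Gram-Schmidt recurrence
  u_1 = v_1
  u_i = v_i − Σ_{j<i} ((v_i · u_j) / (u_j · u_j)) · u_j.

Step by step this gives:
  u_1 = (-2, 1, 3, 0)
  u_2 = (3, 3, 1, -3)

Orthogonality check:
  u_2 · u_1 = 0 (should be 0)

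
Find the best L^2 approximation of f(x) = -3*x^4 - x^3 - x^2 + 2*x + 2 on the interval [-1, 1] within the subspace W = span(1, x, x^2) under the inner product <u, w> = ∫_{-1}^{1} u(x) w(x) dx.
g(x) = -25*x^2/7 + 7*x/5 + 79/35

The best approximation g ∈ W is the orthogonal projection of f onto W. Writing g = a_0 + a_1 x + a_2 x^2, the coefficients solve the normal equations G · a = b where
  G_{ij} = <φ_i, φ_j> and b_i = <f, φ_i>, with φ_0 = 1, φ_1 = x, φ_2 = x^2.
G =
  [2, 0, 2/3]
  [0, 2/3, 0]
  [2/3, 0, 2/5],
b = (32/15, 14/15, 8/105).
Solving gives a_0 = 79/35, a_1 = 7/5, a_2 = -25/7, so
  g(x) = -25*x^2/7 + 7*x/5 + 79/35.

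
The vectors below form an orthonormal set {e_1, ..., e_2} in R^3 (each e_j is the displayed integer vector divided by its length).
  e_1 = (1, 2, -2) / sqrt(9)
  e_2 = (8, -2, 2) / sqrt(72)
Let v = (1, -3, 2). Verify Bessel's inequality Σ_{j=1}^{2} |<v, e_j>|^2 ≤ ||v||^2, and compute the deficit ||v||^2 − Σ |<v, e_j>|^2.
Σ |<v, e_j>|^2 = 27/2; ||v||^2 = 14; deficit = 1/2

Write each e_j = u_j / sqrt(<u_j, u_j>) where u_j is the displayed integer vector. Then <v, e_j> = <v, u_j> / sqrt(<u_j, u_j>), so |<v, e_j>|^2 = <v, u_j>^2 / <u_j, u_j>.
Coefficients: <v, e_1> = -9/sqrt(9), <v, e_2> = 18/sqrt(72).
Square and sum: Σ |<v, e_j>|^2 = 27/2.
Compute ||v||^2 = v·v = 14.
Deficit = 14 − 27/2 = 1/2 ≥ 0, confirming Bessel's inequality. (The deficit equals ||v − Σ <v,e_j> e_j||^2, the squared distance from v to span{e_j}.)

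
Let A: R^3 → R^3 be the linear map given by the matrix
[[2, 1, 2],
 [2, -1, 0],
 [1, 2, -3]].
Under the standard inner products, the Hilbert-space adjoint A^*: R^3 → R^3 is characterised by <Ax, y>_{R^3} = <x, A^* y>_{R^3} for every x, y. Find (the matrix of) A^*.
A^* = A^T =
[[2, 2, 1],
 [1, -1, 2],
 [2, 0, -3]]

For real matrices with standard dot products, the defining identity <Ax, y> = <x, A^* y> gives (Ax)^T y = x^T (A^*) y, i.e. x^T A^T y = x^T (A^*) y. Since this holds for all x, y, we must have A^* = A^T. Therefore
A^* =
[[2, 2, 1],
 [1, -1, 2],
 [2, 0, -3]].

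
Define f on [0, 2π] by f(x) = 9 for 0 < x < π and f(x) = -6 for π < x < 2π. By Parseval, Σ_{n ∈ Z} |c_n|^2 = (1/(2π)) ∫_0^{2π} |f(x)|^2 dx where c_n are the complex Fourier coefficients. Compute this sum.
Σ |c_n|^2 = 117/2

Parseval equates the L^2 energy of f (normalised by 1/(2π)) with the ℓ^2 sum of its Fourier coefficients: (1/(2π)) ∫_0^{2π} |f|^2 = Σ |c_n|^2.
Compute the left side: (1/(2π)) [∫_0^π 9^2 dx + ∫_π^{2π} (-6)^2 dx] = (1/(2π)) · (81π + 36π) = (81 + 36)/2 = 117/2.
So Σ_{n ∈ Z} |c_n|^2 = 117/2.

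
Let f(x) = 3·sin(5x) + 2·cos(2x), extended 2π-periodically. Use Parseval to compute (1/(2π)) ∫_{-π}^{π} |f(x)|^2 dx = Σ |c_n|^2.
Σ |c_n|^2 = 13/2

Expand |f|^2 and use orthogonality of {sin(nx), cos(mx)} on [-π, π]:
  ∫_{-π}^{π} sin(nx)^2 dx = π, ∫ cos(mx)^2 dx = π, and cross terms integrate to 0.
So ∫_{-π}^{π} f(x)^2 dx = 3^2 · π + 2^2 · π = (9 + 4)π.
Divide by 2π: (9 + 4)/2 = 13/2.
By Parseval, this equals Σ |c_n|^2.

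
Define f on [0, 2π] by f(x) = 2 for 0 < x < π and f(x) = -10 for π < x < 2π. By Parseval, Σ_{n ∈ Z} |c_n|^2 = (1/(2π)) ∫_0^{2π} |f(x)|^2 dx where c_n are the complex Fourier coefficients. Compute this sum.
Σ |c_n|^2 = 52

Parseval equates the L^2 energy of f (normalised by 1/(2π)) with the ℓ^2 sum of its Fourier coefficients: (1/(2π)) ∫_0^{2π} |f|^2 = Σ |c_n|^2.
Compute the left side: (1/(2π)) [∫_0^π 2^2 dx + ∫_π^{2π} (-10)^2 dx] = (1/(2π)) · (4π + 100π) = (4 + 100)/2 = 52.
So Σ_{n ∈ Z} |c_n|^2 = 52.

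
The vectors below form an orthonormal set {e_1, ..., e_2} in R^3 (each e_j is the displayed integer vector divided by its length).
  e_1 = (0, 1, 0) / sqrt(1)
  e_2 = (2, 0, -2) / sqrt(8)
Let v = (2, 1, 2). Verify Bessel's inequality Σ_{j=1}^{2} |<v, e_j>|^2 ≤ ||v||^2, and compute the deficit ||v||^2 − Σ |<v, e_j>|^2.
Σ |<v, e_j>|^2 = 1; ||v||^2 = 9; deficit = 8

Write each e_j = u_j / sqrt(<u_j, u_j>) where u_j is the displayed integer vector. Then <v, e_j> = <v, u_j> / sqrt(<u_j, u_j>), so |<v, e_j>|^2 = <v, u_j>^2 / <u_j, u_j>.
Coefficients: <v, e_1> = 1/sqrt(1), <v, e_2> = 0/sqrt(8).
Square and sum: Σ |<v, e_j>|^2 = 1.
Compute ||v||^2 = v·v = 9.
Deficit = 9 − 1 = 8 ≥ 0, confirming Bessel's inequality. (The deficit equals ||v − Σ <v,e_j> e_j||^2, the squared distance from v to span{e_j}.)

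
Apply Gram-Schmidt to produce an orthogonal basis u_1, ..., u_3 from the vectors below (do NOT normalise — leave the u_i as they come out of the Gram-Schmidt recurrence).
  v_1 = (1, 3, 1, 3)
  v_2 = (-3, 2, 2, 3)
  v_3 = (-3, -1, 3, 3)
Orthogonal basis:
  u_1 = (1, 3, 1, 3)
  u_2 = (-37/10, -1/10, 13/10, 9/10)
  u_3 = (62/81, -145/81, 103/81, 10/9)

Apply the Gram-Schmidt recurrence
  u_1 = v_1
  u_i = v_i − Σ_{j<i} ((v_i · u_j) / (u_j · u_j)) · u_j.

Step by step this gives:
  u_1 = (1, 3, 1, 3)
  u_2 = (-37/10, -1/10, 13/10, 9/10)
  u_3 = (62/81, -145/81, 103/81, 10/9)

Orthogonality check:
  u_2 · u_1 = 0 (should be 0)
  u_3 · u_1 = 0 (should be 0)
  u_3 · u_2 = 0 (should be 0)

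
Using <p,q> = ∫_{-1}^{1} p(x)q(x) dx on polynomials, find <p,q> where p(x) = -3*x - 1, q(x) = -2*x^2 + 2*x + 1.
<p,q> = -14/3

Expand the product: p(x)·q(x) = 6*x^3 - 4*x^2 - 5*x - 1.
∫_{-1}^{1} of each monomial x^k gives [2/(k+1) if k even, 0 if k odd]. Integrating term-by-term (or equivalently evaluating the antiderivative F(x) = 3*x^4/2 - 4*x^3/3 - 5*x^2/2 - x at the endpoints):
  F(1) − F(−1) = -10/3 − (4/3) = -14/3.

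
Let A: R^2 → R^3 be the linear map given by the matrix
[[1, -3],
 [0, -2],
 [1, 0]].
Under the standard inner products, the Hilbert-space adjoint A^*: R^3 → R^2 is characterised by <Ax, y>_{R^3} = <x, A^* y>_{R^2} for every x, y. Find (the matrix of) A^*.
A^* = A^T =
[[1, 0, 1],
 [-3, -2, 0]]

For real matrices with standard dot products, the defining identity <Ax, y> = <x, A^* y> gives (Ax)^T y = x^T (A^*) y, i.e. x^T A^T y = x^T (A^*) y. Since this holds for all x, y, we must have A^* = A^T. Therefore
A^* =
[[1, 0, 1],
 [-3, -2, 0]].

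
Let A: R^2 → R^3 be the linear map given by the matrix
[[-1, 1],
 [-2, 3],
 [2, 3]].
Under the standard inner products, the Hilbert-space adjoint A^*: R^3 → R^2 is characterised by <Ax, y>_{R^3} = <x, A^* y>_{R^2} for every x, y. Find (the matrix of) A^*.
A^* = A^T =
[[-1, -2, 2],
 [1, 3, 3]]

For real matrices with standard dot products, the defining identity <Ax, y> = <x, A^* y> gives (Ax)^T y = x^T (A^*) y, i.e. x^T A^T y = x^T (A^*) y. Since this holds for all x, y, we must have A^* = A^T. Therefore
A^* =
[[-1, -2, 2],
 [1, 3, 3]].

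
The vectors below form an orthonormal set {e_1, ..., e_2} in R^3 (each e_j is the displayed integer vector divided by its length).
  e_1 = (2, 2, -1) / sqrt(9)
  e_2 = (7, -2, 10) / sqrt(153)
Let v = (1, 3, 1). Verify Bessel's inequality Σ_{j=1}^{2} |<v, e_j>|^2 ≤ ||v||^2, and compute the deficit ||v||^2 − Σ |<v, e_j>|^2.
Σ |<v, e_j>|^2 = 106/17; ||v||^2 = 11; deficit = 81/17

Write each e_j = u_j / sqrt(<u_j, u_j>) where u_j is the displayed integer vector. Then <v, e_j> = <v, u_j> / sqrt(<u_j, u_j>), so |<v, e_j>|^2 = <v, u_j>^2 / <u_j, u_j>.
Coefficients: <v, e_1> = 7/sqrt(9), <v, e_2> = 11/sqrt(153).
Square and sum: Σ |<v, e_j>|^2 = 106/17.
Compute ||v||^2 = v·v = 11.
Deficit = 11 − 106/17 = 81/17 ≥ 0, confirming Bessel's inequality. (The deficit equals ||v − Σ <v,e_j> e_j||^2, the squared distance from v to span{e_j}.)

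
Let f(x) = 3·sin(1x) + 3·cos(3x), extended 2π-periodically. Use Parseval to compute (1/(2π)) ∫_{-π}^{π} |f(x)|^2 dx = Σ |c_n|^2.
Σ |c_n|^2 = 9

Expand |f|^2 and use orthogonality of {sin(nx), cos(mx)} on [-π, π]:
  ∫_{-π}^{π} sin(nx)^2 dx = π, ∫ cos(mx)^2 dx = π, and cross terms integrate to 0.
So ∫_{-π}^{π} f(x)^2 dx = 3^2 · π + 3^2 · π = (9 + 9)π.
Divide by 2π: (9 + 9)/2 = 9.
By Parseval, this equals Σ |c_n|^2.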